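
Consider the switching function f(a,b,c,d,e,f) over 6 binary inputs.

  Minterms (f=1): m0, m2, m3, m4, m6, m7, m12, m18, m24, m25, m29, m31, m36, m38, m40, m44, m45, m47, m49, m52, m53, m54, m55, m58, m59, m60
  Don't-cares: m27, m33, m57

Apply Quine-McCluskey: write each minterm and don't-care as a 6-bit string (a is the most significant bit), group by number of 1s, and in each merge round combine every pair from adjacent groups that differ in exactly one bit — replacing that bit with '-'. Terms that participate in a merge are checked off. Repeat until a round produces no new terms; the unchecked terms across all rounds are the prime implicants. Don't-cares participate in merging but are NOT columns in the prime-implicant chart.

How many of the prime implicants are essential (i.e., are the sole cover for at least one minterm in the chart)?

[col 0] 000000*, 000010*, 000011*, 000100*, 000110*, 000111*, 001100*, 010010*, 011000*, 011001*, 011011*, 011101*, 011111*, 100001*, 100100*, 100110*, 101000*, 101100*, 101101*, 101111*, 110001*, 110100*, 110101*, 110110*, 110111*, 111001*, 111010*, 111011*, 111100*
[col 1] -00100*, -00110*, -01100*, -11001*, -11011*, 0-0010, 00-100*, 000-00*, 000-10*, 000-11*, 0000-0*, 00001-*, 0001-0*, 00011-*, 011-01*, 011-11*, 0110-1*, 01100-, 0111-1*, 1-0001, 1-0100*, 1-0110*, 1-1100*, 10-100*, 1001-0*, 101-00, 1011-1, 10110-, 11-001, 11-100*, 110-01, 1101-0*, 1101-1*, 11010-*, 11011-*, 1110-1*, 11101-
[col 2] -0-100, -001-0, -110-1, 000--0, 000-1-, 011--1, 1--100, 1-01-0, 1101--
Prime implicants: -0-100, -001-0, -110-1, 0-0010, 000--0, 000-1-, 011--1, 01100-, 1--100, 1-0001, 1-01-0, 101-00, 1011-1, 10110-, 11-001, 110-01, 1101--, 11101-
PI chart (minterm → PIs covering it):
  0 | 000--0  (sole → essential)
  2 | 0-0010,000--0,000-1-
  3 | 000-1-  (sole → essential)
  4 | -0-100,-001-0,000--0
  6 | -001-0,000--0,000-1-
  7 | 000-1-  (sole → essential)
  12 | -0-100  (sole → essential)
  18 | 0-0010  (sole → essential)
  24 | 01100-  (sole → essential)
  25 | -110-1,011--1,01100-
  29 | 011--1  (sole → essential)
  31 | 011--1  (sole → essential)
  36 | -0-100,-001-0,1--100,1-01-0
  38 | -001-0,1-01-0
  40 | 101-00  (sole → essential)
  44 | -0-100,1--100,101-00,10110-
  45 | 1011-1,10110-
  47 | 1011-1  (sole → essential)
  49 | 1-0001,11-001,110-01
  52 | 1--100,1-01-0,1101--
  53 | 110-01,1101--
  54 | 1-01-0,1101--
  55 | 1101--  (sole → essential)
  58 | 11101-  (sole → essential)
  59 | -110-1,11101-
  60 | 1--100  (sole → essential)
Essential prime implicants: -0-100, 0-0010, 000--0, 000-1-, 011--1, 01100-, 1--100, 101-00, 1011-1, 1101--, 11101-

11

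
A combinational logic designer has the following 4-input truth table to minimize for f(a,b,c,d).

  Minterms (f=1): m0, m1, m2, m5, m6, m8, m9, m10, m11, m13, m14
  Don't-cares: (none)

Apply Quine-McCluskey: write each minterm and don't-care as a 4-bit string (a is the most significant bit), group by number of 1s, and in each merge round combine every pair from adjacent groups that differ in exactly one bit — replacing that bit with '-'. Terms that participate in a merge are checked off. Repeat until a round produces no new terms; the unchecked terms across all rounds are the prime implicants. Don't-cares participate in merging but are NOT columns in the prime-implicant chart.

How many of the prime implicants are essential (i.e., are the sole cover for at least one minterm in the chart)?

3

size-2^0 implicants → 0000(✓)  0001(✓)  0010(✓)  0101(✓)  0110(✓)  1000(✓)  1001(✓)  1010(✓)  1011(✓)  1101(✓)  1110(✓)
size-2^1 implicants → -000(✓)  -001(✓)  -010(✓)  -101(✓)  -110(✓)  0-01(✓)  0-10(✓)  00-0(✓)  000-(✓)  1-01(✓)  1-10(✓)  10-0(✓)  10-1(✓)  100-(✓)  101-(✓)
size-2^2 implicants → --01  --10  -0-0  -00-  10--
Unchecked terms (primes): --01, --10, -0-0, -00-, 10--
Minterm coverage:
  m0 ⊆ -0-0,-00-
  m1 ⊆ --01,-00-
  m2 ⊆ --10,-0-0
  m5 ⊆ --01 [E]
  m6 ⊆ --10 [E]
  m8 ⊆ -0-0,-00-,10--
  m9 ⊆ --01,-00-,10--
  m10 ⊆ --10,-0-0,10--
  m11 ⊆ 10-- [E]
  m13 ⊆ --01 [E]
  m14 ⊆ --10 [E]
E = {--01, --10, 10--}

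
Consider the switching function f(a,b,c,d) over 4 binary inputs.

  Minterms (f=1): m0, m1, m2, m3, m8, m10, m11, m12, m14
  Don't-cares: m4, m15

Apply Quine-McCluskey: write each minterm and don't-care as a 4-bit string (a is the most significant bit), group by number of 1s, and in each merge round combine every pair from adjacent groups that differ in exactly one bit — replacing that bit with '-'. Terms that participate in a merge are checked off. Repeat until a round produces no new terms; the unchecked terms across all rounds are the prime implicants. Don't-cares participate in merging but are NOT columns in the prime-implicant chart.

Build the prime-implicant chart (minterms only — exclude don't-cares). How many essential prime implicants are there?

1

[col 0] 0000*, 0001*, 0010*, 0011*, 0100*, 1000*, 1010*, 1011*, 1100*, 1110*, 1111*
[col 1] -000*, -010*, -011*, -100*, 0-00*, 00-0*, 00-1*, 000-*, 001-*, 1-00*, 1-10*, 1-11*, 10-0*, 101-*, 11-0*, 111-*
[col 2] --00, -0-0, -01-, 00--, 1--0, 1-1-
Prime implicants: --00, -0-0, -01-, 00--, 1--0, 1-1-
PI chart (minterm → PIs covering it):
  0 | --00,-0-0,00--
  1 | 00--  (sole → essential)
  2 | -0-0,-01-,00--
  3 | -01-,00--
  8 | --00,-0-0,1--0
  10 | -0-0,-01-,1--0,1-1-
  11 | -01-,1-1-
  12 | --00,1--0
  14 | 1--0,1-1-
Essential prime implicants: 00--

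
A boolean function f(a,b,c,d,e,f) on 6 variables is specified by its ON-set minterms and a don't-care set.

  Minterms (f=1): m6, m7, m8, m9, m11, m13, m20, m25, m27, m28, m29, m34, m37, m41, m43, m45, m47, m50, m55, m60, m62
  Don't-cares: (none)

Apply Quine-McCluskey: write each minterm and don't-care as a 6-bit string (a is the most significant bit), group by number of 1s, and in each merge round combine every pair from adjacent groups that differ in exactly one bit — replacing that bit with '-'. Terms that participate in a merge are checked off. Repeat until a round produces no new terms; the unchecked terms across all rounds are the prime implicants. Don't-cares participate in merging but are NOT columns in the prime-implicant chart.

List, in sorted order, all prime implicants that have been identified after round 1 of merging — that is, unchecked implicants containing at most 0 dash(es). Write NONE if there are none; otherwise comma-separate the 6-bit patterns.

110111

[col 0] 000110*, 000111*, 001000*, 001001*, 001011*, 001101*, 010100*, 011001*, 011011*, 011100*, 011101*, 100010*, 100101*, 101001*, 101011*, 101101*, 101111*, 110010*, 110111, 111100*, 111110*
[col 1] -01001*, -01011*, -01101*, -11100, 0-1001*, 0-1011*, 0-1101*, 00011-, 001-01*, 0010-1*, 00100-, 01-100, 011-01*, 0110-1*, 01110-, 1-0010, 10-101, 101-01*, 101-11*, 1010-1*, 1011-1*, 1111-0
[col 2] -01-01, -010-1, 0-1-01, 0-10-1, 101--1
Prime implicants: -01-01, -010-1, -11100, 0-1-01, 0-10-1, 00011-, 00100-, 01-100, 01110-, 1-0010, 10-101, 101--1, 110111, 1111-0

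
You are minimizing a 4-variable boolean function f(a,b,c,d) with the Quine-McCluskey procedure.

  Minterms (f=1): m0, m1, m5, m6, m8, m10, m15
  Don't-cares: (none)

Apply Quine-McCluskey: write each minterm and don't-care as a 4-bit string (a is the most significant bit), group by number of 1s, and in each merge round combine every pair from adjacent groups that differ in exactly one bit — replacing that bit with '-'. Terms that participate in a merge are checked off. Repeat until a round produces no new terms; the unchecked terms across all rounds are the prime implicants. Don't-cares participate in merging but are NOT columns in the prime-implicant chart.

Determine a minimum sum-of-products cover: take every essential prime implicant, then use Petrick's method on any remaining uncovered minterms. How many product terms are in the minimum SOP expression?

size-2^0 implicants → 0000(✓)  0001(✓)  0101(✓)  0110  1000(✓)  1010(✓)  1111
size-2^1 implicants → -000  0-01  000-  10-0
Unchecked terms (primes): -000, 0-01, 000-, 0110, 10-0, 1111
Minterm coverage:
  m0 ⊆ -000,000-
  m1 ⊆ 0-01,000-
  m5 ⊆ 0-01 [E]
  m6 ⊆ 0110 [E]
  m8 ⊆ -000,10-0
  m10 ⊆ 10-0 [E]
  m15 ⊆ 1111 [E]
E = {0-01, 0110, 10-0, 1111}
Petrick residual → -000
Cover = b'c'd' + a'c'd + a'bcd' + ab'd' + abcd  |cover|=5

5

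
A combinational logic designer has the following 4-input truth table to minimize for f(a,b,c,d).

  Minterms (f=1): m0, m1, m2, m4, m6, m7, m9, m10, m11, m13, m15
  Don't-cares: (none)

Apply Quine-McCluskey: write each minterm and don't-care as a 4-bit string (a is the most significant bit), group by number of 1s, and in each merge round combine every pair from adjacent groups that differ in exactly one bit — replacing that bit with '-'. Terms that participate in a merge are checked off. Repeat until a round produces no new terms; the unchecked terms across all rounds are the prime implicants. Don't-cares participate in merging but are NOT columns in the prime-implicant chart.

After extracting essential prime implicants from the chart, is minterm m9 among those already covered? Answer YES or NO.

YES

Round 0: 0000✓ 0001✓ 0010✓ 0100✓ 0110✓ 0111✓ 1001✓ 1010✓ 1011✓ 1101✓ 1111✓
Round 1: -001 -010 -111 0-00✓ 0-10✓ 00-0✓ 000- 01-0✓ 011- 1-01✓ 1-11✓ 10-1✓ 101- 11-1✓
Round 2: 0--0 1--1
PIs = {-001, -010, -111, 0--0, 000-, 011-, 1--1, 101-}
Coverage chart:
  m0: 0--0,000-
  m1: -001,000-
  m2: -010,0--0
  m4: 0--0 ←essential
  m6: 0--0,011-
  m7: -111,011-
  m9: -001,1--1
  m10: -010,101-
  m11: 1--1,101-
  m13: 1--1 ←essential
  m15: -111,1--1
Essential: 0--0, 1--1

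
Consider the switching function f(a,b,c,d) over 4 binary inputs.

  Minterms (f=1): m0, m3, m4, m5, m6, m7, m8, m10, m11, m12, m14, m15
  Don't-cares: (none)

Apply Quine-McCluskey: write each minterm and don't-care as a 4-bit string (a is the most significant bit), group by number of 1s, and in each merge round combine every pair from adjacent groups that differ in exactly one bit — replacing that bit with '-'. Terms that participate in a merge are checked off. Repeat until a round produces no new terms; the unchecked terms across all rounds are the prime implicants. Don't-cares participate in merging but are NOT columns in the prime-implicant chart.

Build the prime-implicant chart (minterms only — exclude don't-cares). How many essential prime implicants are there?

size-2^0 implicants → 0000(✓)  0011(✓)  0100(✓)  0101(✓)  0110(✓)  0111(✓)  1000(✓)  1010(✓)  1011(✓)  1100(✓)  1110(✓)  1111(✓)
size-2^1 implicants → -000(✓)  -011(✓)  -100(✓)  -110(✓)  -111(✓)  0-00(✓)  0-11(✓)  01-0(✓)  01-1(✓)  010-(✓)  011-(✓)  1-00(✓)  1-10(✓)  1-11(✓)  10-0(✓)  101-(✓)  11-0(✓)  111-(✓)
size-2^2 implicants → --00  --11  -1-0  -11-  01--  1--0  1-1-
Unchecked terms (primes): --00, --11, -1-0, -11-, 01--, 1--0, 1-1-
Minterm coverage:
  m0 ⊆ --00 [E]
  m3 ⊆ --11 [E]
  m4 ⊆ --00,-1-0,01--
  m5 ⊆ 01-- [E]
  m6 ⊆ -1-0,-11-,01--
  m7 ⊆ --11,-11-,01--
  m8 ⊆ --00,1--0
  m10 ⊆ 1--0,1-1-
  m11 ⊆ --11,1-1-
  m12 ⊆ --00,-1-0,1--0
  m14 ⊆ -1-0,-11-,1--0,1-1-
  m15 ⊆ --11,-11-,1-1-
E = {--00, --11, 01--}

3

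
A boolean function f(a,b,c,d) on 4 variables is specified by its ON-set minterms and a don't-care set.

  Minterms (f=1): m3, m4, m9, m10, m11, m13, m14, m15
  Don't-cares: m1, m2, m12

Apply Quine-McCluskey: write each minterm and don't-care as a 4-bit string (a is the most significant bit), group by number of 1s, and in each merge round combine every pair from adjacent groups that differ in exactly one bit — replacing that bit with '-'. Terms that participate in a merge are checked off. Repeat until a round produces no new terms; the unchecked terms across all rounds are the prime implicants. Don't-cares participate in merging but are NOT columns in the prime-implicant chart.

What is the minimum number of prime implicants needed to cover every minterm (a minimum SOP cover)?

size-2^0 implicants → 0001(✓)  0010(✓)  0011(✓)  0100(✓)  1001(✓)  1010(✓)  1011(✓)  1100(✓)  1101(✓)  1110(✓)  1111(✓)
size-2^1 implicants → -001(✓)  -010(✓)  -011(✓)  -100  00-1(✓)  001-(✓)  1-01(✓)  1-10(✓)  1-11(✓)  10-1(✓)  101-(✓)  11-0(✓)  11-1(✓)  110-(✓)  111-(✓)
size-2^2 implicants → -0-1  -01-  1--1  1-1-  11--
Unchecked terms (primes): -0-1, -01-, -100, 1--1, 1-1-, 11--
Minterm coverage:
  m3 ⊆ -0-1,-01-
  m4 ⊆ -100 [E]
  m9 ⊆ -0-1,1--1
  m10 ⊆ -01-,1-1-
  m11 ⊆ -0-1,-01-,1--1,1-1-
  m13 ⊆ 1--1,11--
  m14 ⊆ 1-1-,11--
  m15 ⊆ 1--1,1-1-,11--
E = {-100}
Petrick residual → -0-1, -01-, 11--
Cover = b'd + b'c + bc'd' + ab  |cover|=4

4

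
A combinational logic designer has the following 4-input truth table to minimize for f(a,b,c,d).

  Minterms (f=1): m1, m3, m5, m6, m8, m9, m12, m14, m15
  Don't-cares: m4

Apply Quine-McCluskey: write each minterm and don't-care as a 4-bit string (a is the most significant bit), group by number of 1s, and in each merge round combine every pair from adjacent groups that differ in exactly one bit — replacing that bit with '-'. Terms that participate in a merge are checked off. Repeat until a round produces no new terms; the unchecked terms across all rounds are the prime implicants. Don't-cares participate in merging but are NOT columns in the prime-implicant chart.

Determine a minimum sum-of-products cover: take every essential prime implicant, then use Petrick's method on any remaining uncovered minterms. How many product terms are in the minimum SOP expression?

[col 0] 0001*, 0011*, 0100*, 0101*, 0110*, 1000*, 1001*, 1100*, 1110*, 1111*
[col 1] -001, -100*, -110*, 0-01, 00-1, 01-0*, 010-, 1-00, 100-, 11-0*, 111-
[col 2] -1-0
Prime implicants: -001, -1-0, 0-01, 00-1, 010-, 1-00, 100-, 111-
PI chart (minterm → PIs covering it):
  1 | -001,0-01,00-1
  3 | 00-1  (sole → essential)
  5 | 0-01,010-
  6 | -1-0  (sole → essential)
  8 | 1-00,100-
  9 | -001,100-
  12 | -1-0,1-00
  14 | -1-0,111-
  15 | 111-  (sole → essential)
Essential prime implicants: -1-0, 00-1, 111-
Petrick residual → 0-01, 100-
Minimum SOP uses 5 PIs: bd' + a'c'd + a'b'd + ab'c' + abc

5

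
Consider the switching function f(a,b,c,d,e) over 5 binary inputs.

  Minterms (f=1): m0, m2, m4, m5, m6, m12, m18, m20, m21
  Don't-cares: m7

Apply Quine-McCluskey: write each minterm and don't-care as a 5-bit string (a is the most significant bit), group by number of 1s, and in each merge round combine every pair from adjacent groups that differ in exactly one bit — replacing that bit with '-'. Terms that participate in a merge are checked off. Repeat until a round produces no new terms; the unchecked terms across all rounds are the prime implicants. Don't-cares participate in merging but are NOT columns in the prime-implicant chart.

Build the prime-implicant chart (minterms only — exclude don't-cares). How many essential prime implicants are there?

4

[col 0] 00000*, 00010*, 00100*, 00101*, 00110*, 00111*, 01100*, 10010*, 10100*, 10101*
[col 1] -0010, -0100*, -0101*, 0-100, 00-00*, 00-10*, 000-0*, 001-0*, 001-1*, 0010-*, 0011-*, 1010-*
[col 2] -010-, 00--0, 001--
Prime implicants: -0010, -010-, 0-100, 00--0, 001--
PI chart (minterm → PIs covering it):
  0 | 00--0  (sole → essential)
  2 | -0010,00--0
  4 | -010-,0-100,00--0,001--
  5 | -010-,001--
  6 | 00--0,001--
  12 | 0-100  (sole → essential)
  18 | -0010  (sole → essential)
  20 | -010-  (sole → essential)
  21 | -010-  (sole → essential)
Essential prime implicants: -0010, -010-, 0-100, 00--0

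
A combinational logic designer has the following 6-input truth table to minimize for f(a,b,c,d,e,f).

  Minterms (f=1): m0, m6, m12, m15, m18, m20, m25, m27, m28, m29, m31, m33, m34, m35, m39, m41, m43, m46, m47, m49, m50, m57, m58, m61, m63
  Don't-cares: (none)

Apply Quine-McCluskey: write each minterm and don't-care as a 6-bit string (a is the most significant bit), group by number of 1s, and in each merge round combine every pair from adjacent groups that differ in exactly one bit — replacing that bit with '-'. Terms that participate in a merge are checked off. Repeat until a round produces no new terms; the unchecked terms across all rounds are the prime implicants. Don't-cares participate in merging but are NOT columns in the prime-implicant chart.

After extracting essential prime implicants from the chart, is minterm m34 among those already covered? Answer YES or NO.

Round 0: 000000 000110 001100✓ 001111✓ 010010✓ 010100✓ 011001✓ 011011✓ 011100✓ 011101✓ 011111✓ 100001✓ 100010✓ 100011✓ 100111✓ 101001✓ 101011✓ 101110✓ 101111✓ 110001✓ 110010✓ 111001✓ 111010✓ 111101✓ 111111✓
Round 1: -01111✓ -10010 -11001✓ -11101✓ -11111✓ 0-1100 0-1111✓ 01-100 011-01✓ 011-11✓ 0110-1✓ 0111-1✓ 01110- 1-0001✓ 1-0010 1-1001✓ 1-1111✓ 10-001✓ 10-011✓ 10-111✓ 100-11✓ 1000-1✓ 10001- 101-11✓ 1010-1✓ 10111- 11-001✓ 11-010 111-01✓ 1111-1✓
Round 2: --1111 -11-01 -111-1 011--1 1--001 10--11 10-0-1
PIs = {--1111, -10010, -11-01, -111-1, 0-1100, 000000, 000110, 01-100, 011--1, 01110-, 1--001, 1-0010, 10--11, 10-0-1, 10001-, 10111-, 11-010}
Coverage chart:
  m0: 000000 ←essential
  m6: 000110 ←essential
  m12: 0-1100 ←essential
  m15: --1111 ←essential
  m18: -10010 ←essential
  m20: 01-100 ←essential
  m25: -11-01,011--1
  m27: 011--1 ←essential
  m28: 0-1100,01-100,01110-
  m29: -11-01,-111-1,011--1,01110-
  m31: --1111,-111-1,011--1
  m33: 1--001,10-0-1
  m34: 1-0010,10001-
  m35: 10--11,10-0-1,10001-
  m39: 10--11 ←essential
  m41: 1--001,10-0-1
  m43: 10--11,10-0-1
  m46: 10111- ←essential
  m47: --1111,10--11,10111-
  m49: 1--001 ←essential
  m50: -10010,1-0010,11-010
  m57: -11-01,1--001
  m58: 11-010 ←essential
  m61: -11-01,-111-1
  m63: --1111,-111-1
Essential: --1111, -10010, 0-1100, 000000, 000110, 01-100, 011--1, 1--001, 10--11, 10111-, 11-010

NO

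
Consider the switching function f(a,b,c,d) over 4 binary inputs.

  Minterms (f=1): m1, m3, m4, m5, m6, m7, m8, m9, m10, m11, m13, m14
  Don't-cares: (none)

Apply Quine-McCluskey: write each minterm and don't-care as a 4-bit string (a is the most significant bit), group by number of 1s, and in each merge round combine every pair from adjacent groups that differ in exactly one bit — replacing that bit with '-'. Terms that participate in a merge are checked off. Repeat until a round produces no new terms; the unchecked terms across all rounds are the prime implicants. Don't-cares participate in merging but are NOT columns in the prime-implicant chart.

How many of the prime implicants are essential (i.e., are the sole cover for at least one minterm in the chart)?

size-2^0 implicants → 0001(✓)  0011(✓)  0100(✓)  0101(✓)  0110(✓)  0111(✓)  1000(✓)  1001(✓)  1010(✓)  1011(✓)  1101(✓)  1110(✓)
size-2^1 implicants → -001(✓)  -011(✓)  -101(✓)  -110  0-01(✓)  0-11(✓)  00-1(✓)  01-0(✓)  01-1(✓)  010-(✓)  011-(✓)  1-01(✓)  1-10  10-0(✓)  10-1(✓)  100-(✓)  101-(✓)
size-2^2 implicants → --01  -0-1  0--1  01--  10--
Unchecked terms (primes): --01, -0-1, -110, 0--1, 01--, 1-10, 10--
Minterm coverage:
  m1 ⊆ --01,-0-1,0--1
  m3 ⊆ -0-1,0--1
  m4 ⊆ 01-- [E]
  m5 ⊆ --01,0--1,01--
  m6 ⊆ -110,01--
  m7 ⊆ 0--1,01--
  m8 ⊆ 10-- [E]
  m9 ⊆ --01,-0-1,10--
  m10 ⊆ 1-10,10--
  m11 ⊆ -0-1,10--
  m13 ⊆ --01 [E]
  m14 ⊆ -110,1-10
E = {--01, 01--, 10--}

3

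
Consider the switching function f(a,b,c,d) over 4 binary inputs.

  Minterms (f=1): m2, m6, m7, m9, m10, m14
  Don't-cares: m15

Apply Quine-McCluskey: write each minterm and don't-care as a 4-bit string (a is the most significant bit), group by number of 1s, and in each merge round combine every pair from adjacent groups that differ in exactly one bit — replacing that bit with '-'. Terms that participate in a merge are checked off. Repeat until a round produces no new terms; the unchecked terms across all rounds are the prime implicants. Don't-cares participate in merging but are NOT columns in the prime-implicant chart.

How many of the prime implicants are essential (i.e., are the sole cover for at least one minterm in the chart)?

Round 0: 0010✓ 0110✓ 0111✓ 1001 1010✓ 1110✓ 1111✓
Round 1: -010✓ -110✓ -111✓ 0-10✓ 011-✓ 1-10✓ 111-✓
Round 2: --10 -11-
PIs = {--10, -11-, 1001}
Coverage chart:
  m2: --10 ←essential
  m6: --10,-11-
  m7: -11- ←essential
  m9: 1001 ←essential
  m10: --10 ←essential
  m14: --10,-11-
Essential: --10, -11-, 1001

3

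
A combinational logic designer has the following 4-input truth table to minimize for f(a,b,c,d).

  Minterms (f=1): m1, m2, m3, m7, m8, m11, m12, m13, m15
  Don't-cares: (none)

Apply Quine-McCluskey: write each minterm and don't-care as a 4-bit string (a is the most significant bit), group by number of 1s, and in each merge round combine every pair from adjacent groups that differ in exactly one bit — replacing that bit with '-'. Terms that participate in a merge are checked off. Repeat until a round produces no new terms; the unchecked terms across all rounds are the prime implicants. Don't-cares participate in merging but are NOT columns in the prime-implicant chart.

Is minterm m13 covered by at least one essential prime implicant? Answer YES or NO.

Round 0: 0001✓ 0010✓ 0011✓ 0111✓ 1000✓ 1011✓ 1100✓ 1101✓ 1111✓
Round 1: -011✓ -111✓ 0-11✓ 00-1 001- 1-00 1-11✓ 11-1 110-
Round 2: --11
PIs = {--11, 00-1, 001-, 1-00, 11-1, 110-}
Coverage chart:
  m1: 00-1 ←essential
  m2: 001- ←essential
  m3: --11,00-1,001-
  m7: --11 ←essential
  m8: 1-00 ←essential
  m11: --11 ←essential
  m12: 1-00,110-
  m13: 11-1,110-
  m15: --11,11-1
Essential: --11, 00-1, 001-, 1-00

NO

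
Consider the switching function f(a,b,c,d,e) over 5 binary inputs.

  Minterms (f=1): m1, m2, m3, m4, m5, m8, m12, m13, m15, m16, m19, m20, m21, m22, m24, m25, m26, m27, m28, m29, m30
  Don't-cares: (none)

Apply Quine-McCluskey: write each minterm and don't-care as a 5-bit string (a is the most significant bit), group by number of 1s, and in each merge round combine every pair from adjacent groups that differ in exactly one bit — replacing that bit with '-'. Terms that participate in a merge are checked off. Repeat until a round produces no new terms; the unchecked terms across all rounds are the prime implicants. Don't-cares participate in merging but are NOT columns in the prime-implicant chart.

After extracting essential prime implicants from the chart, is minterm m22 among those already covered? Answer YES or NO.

size-2^0 implicants → 00001(✓)  00010(✓)  00011(✓)  00100(✓)  00101(✓)  01000(✓)  01100(✓)  01101(✓)  01111(✓)  10000(✓)  10011(✓)  10100(✓)  10101(✓)  10110(✓)  11000(✓)  11001(✓)  11010(✓)  11011(✓)  11100(✓)  11101(✓)  11110(✓)
size-2^1 implicants → -0011  -0100(✓)  -0101(✓)  -1000(✓)  -1100(✓)  -1101(✓)  0-100(✓)  0-101(✓)  00-01  000-1  0001-  0010-(✓)  01-00(✓)  011-1  0110-(✓)  1-000(✓)  1-011  1-100(✓)  1-101(✓)  1-110(✓)  10-00(✓)  101-0(✓)  1010-(✓)  11-00(✓)  11-01(✓)  11-10(✓)  110-0(✓)  110-1(✓)  1100-(✓)  1101-(✓)  111-0(✓)  1110-(✓)
size-2^2 implicants → --100(✓)  --101(✓)  -010-(✓)  -1-00  -110-(✓)  0-10-(✓)  1--00  1-1-0  1-10-(✓)  11--0  11-0-  110--
size-2^3 implicants → --10-
Unchecked terms (primes): --10-, -0011, -1-00, 00-01, 000-1, 0001-, 011-1, 1--00, 1-011, 1-1-0, 11--0, 11-0-, 110--
Minterm coverage:
  m1 ⊆ 00-01,000-1
  m2 ⊆ 0001- [E]
  m3 ⊆ -0011,000-1,0001-
  m4 ⊆ --10- [E]
  m5 ⊆ --10-,00-01
  m8 ⊆ -1-00 [E]
  m12 ⊆ --10-,-1-00
  m13 ⊆ --10-,011-1
  m15 ⊆ 011-1 [E]
  m16 ⊆ 1--00 [E]
  m19 ⊆ -0011,1-011
  m20 ⊆ --10-,1--00,1-1-0
  m21 ⊆ --10- [E]
  m22 ⊆ 1-1-0 [E]
  m24 ⊆ -1-00,1--00,11--0,11-0-,110--
  m25 ⊆ 11-0-,110--
  m26 ⊆ 11--0,110--
  m27 ⊆ 1-011,110--
  m28 ⊆ --10-,-1-00,1--00,1-1-0,11--0,11-0-
  m29 ⊆ --10-,11-0-
  m30 ⊆ 1-1-0,11--0
E = {--10-, -1-00, 0001-, 011-1, 1--00, 1-1-0}

YES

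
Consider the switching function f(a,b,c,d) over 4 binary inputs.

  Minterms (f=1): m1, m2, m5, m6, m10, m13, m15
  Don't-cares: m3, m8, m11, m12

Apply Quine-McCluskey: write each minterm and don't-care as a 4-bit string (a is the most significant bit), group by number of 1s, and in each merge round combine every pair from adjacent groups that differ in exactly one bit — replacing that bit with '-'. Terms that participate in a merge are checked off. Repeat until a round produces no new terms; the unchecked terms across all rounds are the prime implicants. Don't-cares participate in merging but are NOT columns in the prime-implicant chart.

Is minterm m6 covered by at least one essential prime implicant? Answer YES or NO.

[col 0] 0001*, 0010*, 0011*, 0101*, 0110*, 1000*, 1010*, 1011*, 1100*, 1101*, 1111*
[col 1] -010*, -011*, -101, 0-01, 0-10, 00-1, 001-*, 1-00, 1-11, 10-0, 101-*, 11-1, 110-
[col 2] -01-
Prime implicants: -01-, -101, 0-01, 0-10, 00-1, 1-00, 1-11, 10-0, 11-1, 110-
PI chart (minterm → PIs covering it):
  1 | 0-01,00-1
  2 | -01-,0-10
  5 | -101,0-01
  6 | 0-10  (sole → essential)
  10 | -01-,10-0
  13 | -101,11-1,110-
  15 | 1-11,11-1
Essential prime implicants: 0-10

YES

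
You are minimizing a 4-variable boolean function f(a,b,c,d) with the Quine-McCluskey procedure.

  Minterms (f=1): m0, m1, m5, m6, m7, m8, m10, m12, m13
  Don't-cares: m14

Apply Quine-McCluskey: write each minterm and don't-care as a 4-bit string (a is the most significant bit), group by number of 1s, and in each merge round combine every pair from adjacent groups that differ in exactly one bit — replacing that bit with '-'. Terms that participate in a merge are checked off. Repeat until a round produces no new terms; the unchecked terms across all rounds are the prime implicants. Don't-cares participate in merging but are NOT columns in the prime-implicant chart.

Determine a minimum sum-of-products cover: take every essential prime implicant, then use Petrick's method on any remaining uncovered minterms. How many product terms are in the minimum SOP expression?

size-2^0 implicants → 0000(✓)  0001(✓)  0101(✓)  0110(✓)  0111(✓)  1000(✓)  1010(✓)  1100(✓)  1101(✓)  1110(✓)
size-2^1 implicants → -000  -101  -110  0-01  000-  01-1  011-  1-00(✓)  1-10(✓)  10-0(✓)  11-0(✓)  110-
size-2^2 implicants → 1--0
Unchecked terms (primes): -000, -101, -110, 0-01, 000-, 01-1, 011-, 1--0, 110-
Minterm coverage:
  m0 ⊆ -000,000-
  m1 ⊆ 0-01,000-
  m5 ⊆ -101,0-01,01-1
  m6 ⊆ -110,011-
  m7 ⊆ 01-1,011-
  m8 ⊆ -000,1--0
  m10 ⊆ 1--0 [E]
  m12 ⊆ 1--0,110-
  m13 ⊆ -101,110-
E = {1--0}
Petrick residual → -101, 000-, 011-
Cover = bc'd + a'b'c' + a'bc + ad'  |cover|=4

4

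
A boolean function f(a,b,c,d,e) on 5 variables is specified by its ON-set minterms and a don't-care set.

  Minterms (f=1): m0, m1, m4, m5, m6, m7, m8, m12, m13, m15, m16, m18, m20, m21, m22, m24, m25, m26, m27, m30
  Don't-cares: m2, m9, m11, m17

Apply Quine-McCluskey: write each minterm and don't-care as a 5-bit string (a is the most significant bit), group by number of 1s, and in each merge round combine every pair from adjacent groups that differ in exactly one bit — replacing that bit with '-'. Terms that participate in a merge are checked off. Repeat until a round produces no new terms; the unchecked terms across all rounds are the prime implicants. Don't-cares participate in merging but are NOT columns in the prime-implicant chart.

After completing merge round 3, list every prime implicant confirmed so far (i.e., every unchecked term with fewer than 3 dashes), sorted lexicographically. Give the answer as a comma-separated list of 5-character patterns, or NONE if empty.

size-2^0 implicants → 00000(✓)  00001(✓)  00010(✓)  00100(✓)  00101(✓)  00110(✓)  00111(✓)  01000(✓)  01001(✓)  01011(✓)  01100(✓)  01101(✓)  01111(✓)  10000(✓)  10001(✓)  10010(✓)  10100(✓)  10101(✓)  10110(✓)  11000(✓)  11001(✓)  11010(✓)  11011(✓)  11110(✓)
size-2^1 implicants → -0000(✓)  -0001(✓)  -0010(✓)  -0100(✓)  -0101(✓)  -0110(✓)  -1000(✓)  -1001(✓)  -1011(✓)  0-000(✓)  0-001(✓)  0-100(✓)  0-101(✓)  0-111(✓)  00-00(✓)  00-01(✓)  00-10(✓)  000-0(✓)  0000-(✓)  001-0(✓)  001-1(✓)  0010-(✓)  0011-(✓)  01-00(✓)  01-01(✓)  01-11(✓)  010-1(✓)  0100-(✓)  011-1(✓)  0110-(✓)  1-000(✓)  1-001(✓)  1-010(✓)  1-110(✓)  10-00(✓)  10-01(✓)  10-10(✓)  100-0(✓)  1000-(✓)  101-0(✓)  1010-(✓)  11-10(✓)  110-0(✓)  110-1(✓)  1100-(✓)  1101-(✓)
size-2^2 implicants → --000(✓)  --001(✓)  -0-00(✓)  -0-01(✓)  -0-10(✓)  -00-0(✓)  -000-(✓)  -01-0(✓)  -010-(✓)  -10-1  -100-(✓)  0--00(✓)  0--01(✓)  0-00-(✓)  0-1-1  0-10-(✓)  00--0(✓)  00-0-(✓)  001--  01--1  01-0-(✓)  1--10  1-0-0  1-00-(✓)  10--0(✓)  10-0-(✓)  110--
size-2^3 implicants → --00-  -0--0  -0-0-  0--0-
Unchecked terms (primes): --00-, -0--0, -0-0-, -10-1, 0--0-, 0-1-1, 001--, 01--1, 1--10, 1-0-0, 110--

-10-1, 0-1-1, 001--, 01--1, 1--10, 1-0-0, 110--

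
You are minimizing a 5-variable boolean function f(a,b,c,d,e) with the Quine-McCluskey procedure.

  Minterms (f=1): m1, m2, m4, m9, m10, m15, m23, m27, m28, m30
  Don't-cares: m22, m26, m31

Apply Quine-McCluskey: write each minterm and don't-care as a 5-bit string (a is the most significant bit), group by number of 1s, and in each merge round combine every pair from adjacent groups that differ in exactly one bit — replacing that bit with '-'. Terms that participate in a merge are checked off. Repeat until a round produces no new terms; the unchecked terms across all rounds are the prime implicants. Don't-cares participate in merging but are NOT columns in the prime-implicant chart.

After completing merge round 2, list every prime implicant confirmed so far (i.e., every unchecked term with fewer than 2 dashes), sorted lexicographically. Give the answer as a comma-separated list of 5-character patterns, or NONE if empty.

[col 0] 00001*, 00010*, 00100, 01001*, 01010*, 01111*, 10110*, 10111*, 11010*, 11011*, 11100*, 11110*, 11111*
[col 1] -1010, -1111, 0-001, 0-010, 1-110*, 1-111*, 1011-*, 11-10*, 11-11*, 1101-*, 111-0, 1111-*
[col 2] 1-11-, 11-1-
Prime implicants: -1010, -1111, 0-001, 0-010, 00100, 1-11-, 11-1-, 111-0

-1010, -1111, 0-001, 0-010, 00100, 111-0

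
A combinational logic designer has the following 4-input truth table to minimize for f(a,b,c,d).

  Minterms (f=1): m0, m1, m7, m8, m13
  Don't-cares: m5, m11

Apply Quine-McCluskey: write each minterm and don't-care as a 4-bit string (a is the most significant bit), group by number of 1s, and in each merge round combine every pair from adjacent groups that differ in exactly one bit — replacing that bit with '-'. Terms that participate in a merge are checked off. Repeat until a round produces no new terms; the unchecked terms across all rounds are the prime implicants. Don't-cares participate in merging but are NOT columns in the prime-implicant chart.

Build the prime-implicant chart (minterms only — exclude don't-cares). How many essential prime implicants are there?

3

[col 0] 0000*, 0001*, 0101*, 0111*, 1000*, 1011, 1101*
[col 1] -000, -101, 0-01, 000-, 01-1
Prime implicants: -000, -101, 0-01, 000-, 01-1, 1011
PI chart (minterm → PIs covering it):
  0 | -000,000-
  1 | 0-01,000-
  7 | 01-1  (sole → essential)
  8 | -000  (sole → essential)
  13 | -101  (sole → essential)
Essential prime implicants: -000, -101, 01-1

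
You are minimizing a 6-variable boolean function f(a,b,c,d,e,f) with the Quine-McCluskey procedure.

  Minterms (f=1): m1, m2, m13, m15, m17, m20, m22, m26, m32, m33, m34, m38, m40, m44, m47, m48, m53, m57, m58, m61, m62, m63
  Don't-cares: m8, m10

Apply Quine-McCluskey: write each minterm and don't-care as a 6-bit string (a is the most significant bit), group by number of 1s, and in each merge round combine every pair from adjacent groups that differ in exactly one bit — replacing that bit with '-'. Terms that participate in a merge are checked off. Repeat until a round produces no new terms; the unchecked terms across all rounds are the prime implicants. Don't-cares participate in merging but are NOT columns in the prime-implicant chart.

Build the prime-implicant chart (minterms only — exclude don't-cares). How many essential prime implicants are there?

8

size-2^0 implicants → 000001(✓)  000010(✓)  001000(✓)  001010(✓)  001101(✓)  001111(✓)  010001(✓)  010100(✓)  010110(✓)  011010(✓)  100000(✓)  100001(✓)  100010(✓)  100110(✓)  101000(✓)  101100(✓)  101111(✓)  110000(✓)  110101(✓)  111001(✓)  111010(✓)  111101(✓)  111110(✓)  111111(✓)
size-2^1 implicants → -00001  -00010  -01000  -01111  -11010  0-0001  0-1010  00-010  0010-0  0011-1  0101-0  1-0000  1-1111  10-000  100-10  1000-0  10000-  101-00  11-101  111-01  111-10  1111-1  11111-
Unchecked terms (primes): -00001, -00010, -01000, -01111, -11010, 0-0001, 0-1010, 00-010, 0010-0, 0011-1, 0101-0, 1-0000, 1-1111, 10-000, 100-10, 1000-0, 10000-, 101-00, 11-101, 111-01, 111-10, 1111-1, 11111-
Minterm coverage:
  m1 ⊆ -00001,0-0001
  m2 ⊆ -00010,00-010
  m13 ⊆ 0011-1 [E]
  m15 ⊆ -01111,0011-1
  m17 ⊆ 0-0001 [E]
  m20 ⊆ 0101-0 [E]
  m22 ⊆ 0101-0 [E]
  m26 ⊆ -11010,0-1010
  m32 ⊆ 1-0000,10-000,1000-0,10000-
  m33 ⊆ -00001,10000-
  m34 ⊆ -00010,100-10,1000-0
  m38 ⊆ 100-10 [E]
  m40 ⊆ -01000,10-000,101-00
  m44 ⊆ 101-00 [E]
  m47 ⊆ -01111,1-1111
  m48 ⊆ 1-0000 [E]
  m53 ⊆ 11-101 [E]
  m57 ⊆ 111-01 [E]
  m58 ⊆ -11010,111-10
  m61 ⊆ 11-101,111-01,1111-1
  m62 ⊆ 111-10,11111-
  m63 ⊆ 1-1111,1111-1,11111-
E = {0-0001, 0011-1, 0101-0, 1-0000, 100-10, 101-00, 11-101, 111-01}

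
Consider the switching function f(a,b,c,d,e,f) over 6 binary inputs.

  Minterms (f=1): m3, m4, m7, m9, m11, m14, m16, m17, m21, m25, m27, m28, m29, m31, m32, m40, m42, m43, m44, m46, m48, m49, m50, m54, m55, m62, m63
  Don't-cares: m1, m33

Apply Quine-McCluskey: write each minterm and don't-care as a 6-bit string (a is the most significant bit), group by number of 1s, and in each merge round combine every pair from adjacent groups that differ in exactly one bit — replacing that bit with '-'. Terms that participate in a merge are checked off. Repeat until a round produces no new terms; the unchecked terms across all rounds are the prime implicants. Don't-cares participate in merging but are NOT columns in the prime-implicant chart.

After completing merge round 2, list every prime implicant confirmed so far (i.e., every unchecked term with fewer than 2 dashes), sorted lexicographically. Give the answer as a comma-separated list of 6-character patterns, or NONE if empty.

-01011, -01110, -11111, 000-11, 000100, 01110-, 1-1110, 10-000, 10101-, 110-10, 1100-0

[col 0] 000001*, 000011*, 000100, 000111*, 001001*, 001011*, 001110*, 010000*, 010001*, 010101*, 011001*, 011011*, 011100*, 011101*, 011111*, 100000*, 100001*, 101000*, 101010*, 101011*, 101100*, 101110*, 110000*, 110001*, 110010*, 110110*, 110111*, 111110*, 111111*
[col 1] -00001*, -01011, -01110, -10000*, -10001*, -11111, 0-0001*, 0-1001*, 0-1011*, 00-001*, 00-011*, 000-11, 0000-1*, 0010-1*, 01-001*, 01-101*, 010-01*, 01000-*, 011-01*, 011-11*, 0110-1*, 0111-1*, 01110-, 1-0000*, 1-0001*, 1-1110, 10-000, 10000-*, 101-00*, 101-10*, 1010-0*, 10101-, 1011-0*, 11-110*, 11-111*, 110-10, 1100-0, 11000-*, 11011-*, 11111-*
[col 2] --0001, -1000-, 0--001, 0-10-1, 00-0-1, 01--01, 011--1, 1-000-, 101--0, 11-11-
Prime implicants: --0001, -01011, -01110, -1000-, -11111, 0--001, 0-10-1, 00-0-1, 000-11, 000100, 01--01, 011--1, 01110-, 1-000-, 1-1110, 10-000, 101--0, 10101-, 11-11-, 110-10, 1100-0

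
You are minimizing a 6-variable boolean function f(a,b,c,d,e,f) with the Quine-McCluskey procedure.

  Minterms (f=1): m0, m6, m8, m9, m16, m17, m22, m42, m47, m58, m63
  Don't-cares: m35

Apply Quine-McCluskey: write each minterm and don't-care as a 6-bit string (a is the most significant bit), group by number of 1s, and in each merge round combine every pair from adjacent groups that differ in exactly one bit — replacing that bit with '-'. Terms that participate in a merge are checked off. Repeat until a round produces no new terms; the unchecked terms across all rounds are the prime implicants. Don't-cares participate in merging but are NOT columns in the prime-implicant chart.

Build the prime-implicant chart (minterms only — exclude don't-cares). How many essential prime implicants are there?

[col 0] 000000*, 000110*, 001000*, 001001*, 010000*, 010001*, 010110*, 100011, 101010*, 101111*, 111010*, 111111*
[col 1] 0-0000, 0-0110, 00-000, 00100-, 01000-, 1-1010, 1-1111
Prime implicants: 0-0000, 0-0110, 00-000, 00100-, 01000-, 1-1010, 1-1111, 100011
PI chart (minterm → PIs covering it):
  0 | 0-0000,00-000
  6 | 0-0110  (sole → essential)
  8 | 00-000,00100-
  9 | 00100-  (sole → essential)
  16 | 0-0000,01000-
  17 | 01000-  (sole → essential)
  22 | 0-0110  (sole → essential)
  42 | 1-1010  (sole → essential)
  47 | 1-1111  (sole → essential)
  58 | 1-1010  (sole → essential)
  63 | 1-1111  (sole → essential)
Essential prime implicants: 0-0110, 00100-, 01000-, 1-1010, 1-1111

5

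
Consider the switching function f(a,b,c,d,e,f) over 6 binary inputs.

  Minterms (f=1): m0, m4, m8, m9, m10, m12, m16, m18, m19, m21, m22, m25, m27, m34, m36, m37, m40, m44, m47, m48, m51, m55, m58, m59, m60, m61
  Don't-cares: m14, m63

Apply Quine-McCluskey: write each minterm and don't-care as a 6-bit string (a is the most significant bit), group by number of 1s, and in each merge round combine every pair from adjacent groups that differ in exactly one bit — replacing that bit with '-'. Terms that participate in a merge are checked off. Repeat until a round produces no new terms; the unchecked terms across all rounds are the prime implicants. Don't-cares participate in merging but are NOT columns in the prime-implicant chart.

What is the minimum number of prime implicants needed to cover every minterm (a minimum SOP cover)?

size-2^0 implicants → 000000(✓)  000100(✓)  001000(✓)  001001(✓)  001010(✓)  001100(✓)  001110(✓)  010000(✓)  010010(✓)  010011(✓)  010101  010110(✓)  011001(✓)  011011(✓)  100010  100100(✓)  100101(✓)  101000(✓)  101100(✓)  101111(✓)  110000(✓)  110011(✓)  110111(✓)  111010(✓)  111011(✓)  111100(✓)  111101(✓)  111111(✓)
size-2^1 implicants → -00100(✓)  -01000(✓)  -01100(✓)  -10000  -10011(✓)  -11011(✓)  0-0000  0-1001  00-000(✓)  00-100(✓)  000-00(✓)  001-00(✓)  001-10(✓)  0010-0(✓)  00100-  0011-0(✓)  01-011(✓)  010-10  0100-0  01001-  0110-1  1-1100  1-1111  10-100(✓)  10010-  101-00(✓)  11-011(✓)  11-111(✓)  110-11(✓)  111-11(✓)  11101-  1111-1  11110-
size-2^2 implicants → -0-100  -01-00  -1-011  00--00  001--0  11--11
Unchecked terms (primes): -0-100, -01-00, -1-011, -10000, 0-0000, 0-1001, 00--00, 001--0, 00100-, 010-10, 0100-0, 01001-, 010101, 0110-1, 1-1100, 1-1111, 100010, 10010-, 11--11, 11101-, 1111-1, 11110-
Minterm coverage:
  m0 ⊆ 0-0000,00--00
  m4 ⊆ -0-100,00--00
  m8 ⊆ -01-00,00--00,001--0,00100-
  m9 ⊆ 0-1001,00100-
  m10 ⊆ 001--0 [E]
  m12 ⊆ -0-100,-01-00,00--00,001--0
  m16 ⊆ -10000,0-0000,0100-0
  m18 ⊆ 010-10,0100-0,01001-
  m19 ⊆ -1-011,01001-
  m21 ⊆ 010101 [E]
  m22 ⊆ 010-10 [E]
  m25 ⊆ 0-1001,0110-1
  m27 ⊆ -1-011,0110-1
  m34 ⊆ 100010 [E]
  m36 ⊆ -0-100,10010-
  m37 ⊆ 10010- [E]
  m40 ⊆ -01-00 [E]
  m44 ⊆ -0-100,-01-00,1-1100
  m47 ⊆ 1-1111 [E]
  m48 ⊆ -10000 [E]
  m51 ⊆ -1-011,11--11
  m55 ⊆ 11--11 [E]
  m58 ⊆ 11101- [E]
  m59 ⊆ -1-011,11--11,11101-
  m60 ⊆ 1-1100,11110-
  m61 ⊆ 1111-1,11110-
E = {-01-00, -10000, 001--0, 010-10, 010101, 1-1111, 100010, 10010-, 11--11, 11101-}
Petrick residual → -1-011, 0-1001, 00--00, 11110-
Cover = b'ce'f' + bd'ef + bc'd'e'f' + a'cd'e'f + a'b'e'f' + a'b'cf' + a'bc'ef' + a'bc'de'f + acdef + ab'c'd'ef' + ab'c'de' + abef + abcd'e + abcde'  |cover|=14

14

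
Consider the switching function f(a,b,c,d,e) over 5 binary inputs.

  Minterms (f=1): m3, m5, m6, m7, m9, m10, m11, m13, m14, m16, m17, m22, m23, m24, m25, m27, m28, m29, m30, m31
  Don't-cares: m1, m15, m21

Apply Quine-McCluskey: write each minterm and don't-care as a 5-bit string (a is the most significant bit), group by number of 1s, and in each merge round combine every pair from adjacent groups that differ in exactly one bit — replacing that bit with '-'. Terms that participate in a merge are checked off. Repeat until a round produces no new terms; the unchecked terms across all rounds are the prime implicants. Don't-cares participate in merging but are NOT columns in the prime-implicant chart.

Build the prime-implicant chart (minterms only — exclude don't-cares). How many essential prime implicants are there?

Round 0: 00001✓ 00011✓ 00101✓ 00110✓ 00111✓ 01001✓ 01010✓ 01011✓ 01101✓ 01110✓ 01111✓ 10000✓ 10001✓ 10101✓ 10110✓ 10111✓ 11000✓ 11001✓ 11011✓ 11100✓ 11101✓ 11110✓ 11111✓
Round 1: -0001✓ -0101✓ -0110✓ -0111✓ -1001✓ -1011✓ -1101✓ -1110✓ -1111✓ 0-001✓ 0-011✓ 0-101✓ 0-110✓ 0-111✓ 00-01✓ 00-11✓ 000-1✓ 001-1✓ 0011-✓ 01-01✓ 01-10✓ 01-11✓ 010-1✓ 0101-✓ 011-1✓ 0111-✓ 1-000✓ 1-001✓ 1-101✓ 1-110✓ 1-111✓ 10-01✓ 1000-✓ 101-1✓ 1011-✓ 11-00✓ 11-01✓ 11-11✓ 110-1✓ 1100-✓ 111-0✓ 111-1✓ 1110-✓ 1111-✓
Round 2: --001✓ --101✓ --110✓ --111✓ -0-01✓ -01-1✓ -011-✓ -1-01✓ -1-11✓ -10-1✓ -11-1✓ -111-✓ 0--01✓ 0--11✓ 0-0-1✓ 0-1-1✓ 0-11-✓ 00--1✓ 01--1✓ 01-1- 1--01✓ 1-00- 1-1-1✓ 1-11-✓ 11--1✓ 11-0- 111--
Round 3: ---01 --1-1 --11- -1--1 0---1
PIs = {---01, --1-1, --11-, -1--1, 0---1, 01-1-, 1-00-, 11-0-, 111--}
Coverage chart:
  m3: 0---1 ←essential
  m5: ---01,--1-1,0---1
  m6: --11- ←essential
  m7: --1-1,--11-,0---1
  m9: ---01,-1--1,0---1
  m10: 01-1- ←essential
  m11: -1--1,0---1,01-1-
  m13: ---01,--1-1,-1--1,0---1
  m14: --11-,01-1-
  m16: 1-00- ←essential
  m17: ---01,1-00-
  m22: --11- ←essential
  m23: --1-1,--11-
  m24: 1-00-,11-0-
  m25: ---01,-1--1,1-00-,11-0-
  m27: -1--1 ←essential
  m28: 11-0-,111--
  m29: ---01,--1-1,-1--1,11-0-,111--
  m30: --11-,111--
  m31: --1-1,--11-,-1--1,111--
Essential: --11-, -1--1, 0---1, 01-1-, 1-00-

5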